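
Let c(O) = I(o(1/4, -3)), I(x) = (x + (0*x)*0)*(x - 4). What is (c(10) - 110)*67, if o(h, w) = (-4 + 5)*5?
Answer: -7035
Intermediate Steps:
o(h, w) = 5 (o(h, w) = 1*5 = 5)
I(x) = x*(-4 + x) (I(x) = (x + 0*0)*(-4 + x) = (x + 0)*(-4 + x) = x*(-4 + x))
c(O) = 5 (c(O) = 5*(-4 + 5) = 5*1 = 5)
(c(10) - 110)*67 = (5 - 110)*67 = -105*67 = -7035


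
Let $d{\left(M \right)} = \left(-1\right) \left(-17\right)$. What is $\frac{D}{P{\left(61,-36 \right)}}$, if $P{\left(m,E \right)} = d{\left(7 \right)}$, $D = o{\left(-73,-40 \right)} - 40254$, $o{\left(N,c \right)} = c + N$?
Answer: $- \frac{40367}{17} \approx -2374.5$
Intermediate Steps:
$o{\left(N,c \right)} = N + c$
$d{\left(M \right)} = 17$
$D = -40367$ ($D = \left(-73 - 40\right) - 40254 = -113 - 40254 = -40367$)
$P{\left(m,E \right)} = 17$
$\frac{D}{P{\left(61,-36 \right)}} = - \frac{40367}{17}$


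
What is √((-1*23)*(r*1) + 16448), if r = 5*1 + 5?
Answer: 3*√1802 ≈ 127.35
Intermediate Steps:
r = 10 (r = 5 + 5 = 10)
√((-1*23)*(r*1) + 16448) = √((-1*23)*(10*1) + 16448) = √(-23*10 + 16448) = √(-230 + 16448) = √16218 = 3*√1802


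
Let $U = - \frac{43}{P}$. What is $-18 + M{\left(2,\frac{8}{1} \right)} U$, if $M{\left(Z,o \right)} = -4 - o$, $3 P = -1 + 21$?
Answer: $\frac{297}{5} \approx 59.4$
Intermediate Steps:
$P = \frac{20}{3}$ ($P = \frac{-1 + 21}{3} = \frac{1}{3} \cdot 20 = \frac{20}{3} \approx 6.6667$)
$U = - \frac{129}{20}$ ($U = - \frac{43}{\frac{20}{3}} = \left(-43\right) \frac{3}{20} = - \frac{129}{20} \approx -6.45$)
$-18 + M{\left(2,\frac{8}{1} \right)} U = -18 + \left(-4 - \frac{8}{1}\right) \left(- \frac{129}{20}\right) = -18 + \left(-4 - 8 \cdot 1\right) \left(- \frac{129}{20}\right) = -18 + \left(-4 - 8\right) \left(- \frac{129}{20}\right) = -18 - - \frac{387}{5} = -18 + \frac{387}{5} = \frac{297}{5}$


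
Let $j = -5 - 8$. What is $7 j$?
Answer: $-91$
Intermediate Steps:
$j = -13$ ($j = -5 - 8 = -13$)
$7 j = 7 \left(-13\right) = -91$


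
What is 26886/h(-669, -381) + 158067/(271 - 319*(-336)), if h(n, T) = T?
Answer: -942937201/13646785 ≈ -69.096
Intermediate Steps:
26886/h(-669, -381) + 158067/(271 - 319*(-336)) = 26886/(-381) + 158067/(271 - 319*(-336)) = 26886*(-1/381) + 158067/(271 + 107184) = -8962/127 + 158067/107455 = -942937201/13646785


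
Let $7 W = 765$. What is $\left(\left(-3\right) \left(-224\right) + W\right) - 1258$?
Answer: $- \frac{3337}{7} \approx -476.71$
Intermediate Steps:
$W = \frac{765}{7}$ ($W = \frac{1}{7} \cdot 765 = \frac{765}{7} \approx 109.29$)
$\left(\left(-3\right) \left(-224\right) + W\right) - 1258 = \left(\left(-3\right) \left(-224\right) + \frac{765}{7}\right) - 1258 = \left(672 + \frac{765}{7}\right) - 1258 = \frac{5469}{7} - 1258 = - \frac{3337}{7}$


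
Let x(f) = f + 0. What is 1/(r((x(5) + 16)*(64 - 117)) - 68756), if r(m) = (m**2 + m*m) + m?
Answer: 1/2407669 ≈ 4.1534e-7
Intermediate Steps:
x(f) = f
r(m) = m + 2*m**2 (r(m) = (m**2 + m**2) + m = 2*m**2 + m = m + 2*m**2)
1/(r((x(5) + 16)*(64 - 117)) - 68756) = 1/(((5 + 16)*(64 - 117))*(1 + 2*((5 + 16)*(64 - 117))) - 68756) = 1/((21*(-53))*(1 + 2*(21*(-53))) - 68756) = 1/(-1113*(1 + 2*(-1113)) - 68756) = 1/(-1113*(1 - 2226) - 68756) = 1/(-1113*(-2225) - 68756) = 1/(2476425 - 68756) = 1/2407669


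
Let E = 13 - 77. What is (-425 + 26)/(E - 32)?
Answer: 133/32 ≈ 4.1563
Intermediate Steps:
E = -64
(-425 + 26)/(E - 32) = (-425 + 26)/(-64 - 32) = -399/(-96) = -399*(-1/96) = 133/32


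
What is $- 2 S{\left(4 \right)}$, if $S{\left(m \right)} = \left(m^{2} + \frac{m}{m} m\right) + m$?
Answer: $-48$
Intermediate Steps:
$S{\left(m \right)} = m^{2} + 2 m$ ($S{\left(m \right)} = \left(m^{2} + 1 m\right) + m = \left(m^{2} + m\right) + m = \left(m + m^{2}\right) + m = m^{2} + 2 m$)
$- 2 S{\left(4 \right)} = - 2 \cdot 4 \left(2 + 4\right) = - 2 \cdot 4 \cdot 6 = \left(-2\right) 24 = -48$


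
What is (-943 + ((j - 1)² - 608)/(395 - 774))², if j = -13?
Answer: 127438290225/143641 ≈ 8.8720e+5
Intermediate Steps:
(-943 + ((j - 1)² - 608)/(395 - 774))² = (-943 + ((-13 - 1)² - 608)/(395 - 774))² = (-943 + ((-14)² - 608)/(-379))² = (-943 + (196 - 608)*(-1/379))² = (-943 - 412*(-1/379))² = (-943 + 412/379)² = (-356985/379)² = 127438290225/143641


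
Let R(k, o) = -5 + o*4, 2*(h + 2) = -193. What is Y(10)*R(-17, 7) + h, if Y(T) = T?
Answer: 263/2 ≈ 131.50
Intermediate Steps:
h = -197/2 (h = -2 + (½)*(-193) = -2 - 193/2 = -197/2 ≈ -98.500)
R(k, o) = -5 + 4*o
Y(10)*R(-17, 7) + h = 10*(-5 + 4*7) - 197/2 = 10*(-5 + 28) - 197/2 = 10*23 - 197/2 = 230 - 197/2 = 263/2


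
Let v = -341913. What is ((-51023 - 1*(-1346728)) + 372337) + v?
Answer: 1326129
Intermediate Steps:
((-51023 - 1*(-1346728)) + 372337) + v = ((-51023 - 1*(-1346728)) + 372337) - 341913 = ((-51023 + 1346728) + 372337) - 341913 = (1295705 + 372337) - 341913 = 1668042 - 341913 = 1326129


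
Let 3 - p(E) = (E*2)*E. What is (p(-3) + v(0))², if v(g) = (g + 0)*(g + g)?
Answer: 225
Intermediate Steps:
v(g) = 2*g² (v(g) = g*(2*g) = 2*g²)
p(E) = 3 - 2*E² (p(E) = 3 - E*2*E = 3 - 2*E*E = 3 - 2*E²)
(p(-3) + v(0))² = ((3 - 2*(-3)²) + 2*0²)² = ((3 - 2*9) + 2*0)² = ((3 - 18) + 0)² = (-15 + 0)² = (-15)² = 225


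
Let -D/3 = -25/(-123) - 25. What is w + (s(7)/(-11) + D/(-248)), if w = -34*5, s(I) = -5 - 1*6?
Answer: -860721/5084 ≈ -169.30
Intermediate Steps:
D = 3050/41 (D = -3*(-25/(-123) - 25) = -3*(-25*(-1/123) - 25) = -3*(25/123 - 25) = -3*(-3050/123) = 3050/41 ≈ 74.390)
s(I) = -11 (s(I) = -5 - 6 = -11)
w = -170
w + (s(7)/(-11) + D/(-248)) = -170 + (-11/(-11) + (3050/41)/(-248)) = -170 + (-11*(-1/11) + (3050/41)*(-1/248)) = -170 + (1 - 1525/5084) = -170 + 3559/5084 = -860721/5084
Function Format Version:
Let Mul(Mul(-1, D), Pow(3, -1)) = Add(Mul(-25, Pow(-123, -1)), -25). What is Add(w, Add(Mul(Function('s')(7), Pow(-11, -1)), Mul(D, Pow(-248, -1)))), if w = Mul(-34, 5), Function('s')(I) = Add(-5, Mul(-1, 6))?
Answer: Rational(-860721, 5084) ≈ -169.30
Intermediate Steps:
D = Rational(3050, 41) (D = Mul(-3, Add(Mul(-25, Pow(-123, -1)), -25)) = Mul(-3, Add(Mul(-25, Rational(-1, 123)), -25)) = Mul(-3, Add(Rational(25, 123), -25)) = Mul(-3, Rational(-3050, 123)) = Rational(3050, 41) ≈ 74.390)
Function('s')(I) = -11 (Function('s')(I) = Add(-5, -6) = -11)
w = -170
Add(w, Add(Mul(Function('s')(7), Pow(-11, -1)), Mul(D, Pow(-248, -1)))) = Add(-170, Add(Mul(-11, Pow(-11, -1)), Mul(Rational(3050, 41), Pow(-248, -1)))) = Add(-170, Add(Mul(-11, Rational(-1, 11)), Mul(Rational(3050, 41), Rational(-1, 248)))) = Add(-170, Add(1, Rational(-1525, 5084))) = Add(-170, Rational(3559, 5084)) = Rational(-860721, 5084)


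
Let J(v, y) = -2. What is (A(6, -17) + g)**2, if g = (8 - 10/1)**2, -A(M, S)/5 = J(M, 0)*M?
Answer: 4096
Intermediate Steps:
A(M, S) = 10*M (A(M, S) = -(-10)*M = 10*M)
g = 4 (g = (8 - 10*1)**2 = (8 - 10)**2 = (-2)**2 = 4)
(A(6, -17) + g)**2 = (10*6 + 4)**2 = (60 + 4)**2 = 64**2 = 4096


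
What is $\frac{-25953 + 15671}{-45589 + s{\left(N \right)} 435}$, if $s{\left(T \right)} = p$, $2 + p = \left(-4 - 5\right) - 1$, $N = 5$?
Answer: $\frac{10282}{50809} \approx 0.20237$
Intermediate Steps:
$p = -12$ ($p = -2 - 10 = -12$)
$s{\left(T \right)} = -12$
$\frac{-25953 + 15671}{-45589 + s{\left(N \right)} 435} = \frac{-25953 + 15671}{-45589 - 5220} = - \frac{10282}{-45589 - 5220} = - \frac{10282}{-50809} = \left(-10282\right) \left(- \frac{1}{50809}\right) = \frac{10282}{50809}$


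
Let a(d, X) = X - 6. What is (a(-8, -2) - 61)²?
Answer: 4761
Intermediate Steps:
a(d, X) = -6 + X
(a(-8, -2) - 61)² = ((-6 - 2) - 61)² = (-8 - 61)² = (-69)² = 4761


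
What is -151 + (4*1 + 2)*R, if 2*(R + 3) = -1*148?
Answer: -613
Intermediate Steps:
R = -77 (R = -3 + (-1*148)/2 = -3 + (½)*(-148) = -3 - 74 = -77)
-151 + (4*1 + 2)*R = -151 + (4*1 + 2)*(-77) = -151 + (4 + 2)*(-77) = -151 + 6*(-77) = -151 - 462 = -613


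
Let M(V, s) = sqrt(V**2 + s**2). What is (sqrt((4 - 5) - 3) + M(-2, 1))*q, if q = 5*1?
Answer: 5*sqrt(5) + 10*I ≈ 11.18 + 10.0*I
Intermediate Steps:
q = 5
(sqrt((4 - 5) - 3) + M(-2, 1))*q = (sqrt((4 - 5) - 3) + sqrt((-2)**2 + 1**2))*5 = (sqrt(-1 - 3) + sqrt(4 + 1))*5 = (sqrt(-4) + sqrt(5))*5 = (2*I + sqrt(5))*5 = (sqrt(5) + 2*I)*5 = 5*sqrt(5) + 10*I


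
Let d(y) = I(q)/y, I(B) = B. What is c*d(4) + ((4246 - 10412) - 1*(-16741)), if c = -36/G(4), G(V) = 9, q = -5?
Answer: 10580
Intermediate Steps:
d(y) = -5/y
c = -4 (c = -36/9 = -36*⅑ = -4)
c*d(4) + ((4246 - 10412) - 1*(-16741)) = -(-20)/4 + ((4246 - 10412) - 1*(-16741)) = -(-20)/4 + (-6166 + 16741) = -4*(-5/4) + 10575 = 5 + 10575 = 10580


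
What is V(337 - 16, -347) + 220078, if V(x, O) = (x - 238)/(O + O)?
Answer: 152734049/694 ≈ 2.2008e+5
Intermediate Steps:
V(x, O) = (-238 + x)/(2*O) (V(x, O) = (-238 + x)/((2*O)) = (-238 + x)*(1/(2*O)) = (-238 + x)/(2*O))
V(337 - 16, -347) + 220078 = (½)*(-238 + (337 - 16))/(-347) + 220078 = (½)*(-1/347)*(-238 + 321) + 220078 = (½)*(-1/347)*83 + 220078 = -83/694 + 220078 = 152734049/694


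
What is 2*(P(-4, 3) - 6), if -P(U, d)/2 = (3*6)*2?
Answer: -156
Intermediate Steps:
P(U, d) = -72 (P(U, d) = -2*3*6*2 = -36*2 = -2*36 = -72)
2*(P(-4, 3) - 6) = 2*(-72 - 6) = 2*(-78) = -156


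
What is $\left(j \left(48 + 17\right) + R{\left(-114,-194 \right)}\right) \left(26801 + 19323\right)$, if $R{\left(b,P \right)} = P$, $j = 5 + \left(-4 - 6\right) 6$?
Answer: $-173841356$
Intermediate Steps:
$j = -55$ ($j = 5 + \left(-4 - 6\right) 6 = 5 - 60 = -55$)
$\left(j \left(48 + 17\right) + R{\left(-114,-194 \right)}\right) \left(26801 + 19323\right) = \left(- 55 \left(48 + 17\right) - 194\right) \left(26801 + 19323\right) = \left(\left(-55\right) 65 - 194\right) 46124 = \left(-3575 - 194\right) 46124 = \left(-3769\right) 46124 = -173841356$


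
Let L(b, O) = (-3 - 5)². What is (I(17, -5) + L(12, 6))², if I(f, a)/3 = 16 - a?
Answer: 16129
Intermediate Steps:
L(b, O) = 64 (L(b, O) = (-8)² = 64)
I(f, a) = 48 - 3*a (I(f, a) = 3*(16 - a) = 48 - 3*a)
(I(17, -5) + L(12, 6))² = ((48 - 3*(-5)) + 64)² = ((48 + 15) + 64)² = (63 + 64)² = 127² = 16129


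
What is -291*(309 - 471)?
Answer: 47142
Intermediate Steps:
-291*(309 - 471) = -291*(-162) = 47142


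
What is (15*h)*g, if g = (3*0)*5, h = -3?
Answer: 0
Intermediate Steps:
g = 0 (g = 0*5 = 0)
(15*h)*g = (15*(-3))*0 = -45*0 = 0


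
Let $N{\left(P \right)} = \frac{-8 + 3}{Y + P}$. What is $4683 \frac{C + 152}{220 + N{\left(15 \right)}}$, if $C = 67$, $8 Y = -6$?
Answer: $\frac{58457889}{12520} \approx 4669.2$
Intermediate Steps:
$Y = - \frac{3}{4}$ ($Y = \frac{1}{8} \left(-6\right) = - \frac{3}{4} \approx -0.75$)
$N{\left(P \right)} = - \frac{5}{- \frac{3}{4} + P}$ ($N{\left(P \right)} = \frac{-8 + 3}{- \frac{3}{4} + P} = - \frac{5}{- \frac{3}{4} + P}$)
$4683 \frac{C + 152}{220 + N{\left(15 \right)}} = 4683 \frac{67 + 152}{220 - \frac{20}{-3 + 4 \cdot 15}} = 4683 \frac{219}{220 - \frac{20}{-3 + 60}} = 4683 \frac{219}{220 - \frac{20}{57}} = 4683 \frac{219}{\frac{12520}{57}} = 4683 \cdot 219 \cdot \frac{57}{12520} = 4683 \cdot \frac{12483}{12520} = \frac{58457889}{12520}$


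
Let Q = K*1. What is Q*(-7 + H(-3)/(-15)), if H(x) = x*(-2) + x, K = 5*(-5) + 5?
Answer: 144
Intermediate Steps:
K = -20 (K = -25 + 5 = -20)
H(x) = -x (H(x) = -2*x + x = -x)
Q = -20 (Q = -20*1 = -20)
Q*(-7 + H(-3)/(-15)) = -20*(-7 - 1*(-3)/(-15)) = -20*(-7 + 3*(-1/15)) = -20*(-7 - ⅕) = -20*(-36/5) = 144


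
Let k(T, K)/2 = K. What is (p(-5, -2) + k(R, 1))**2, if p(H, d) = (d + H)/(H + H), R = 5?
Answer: 729/100 ≈ 7.2900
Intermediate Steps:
k(T, K) = 2*K
p(H, d) = (H + d)/(2*H) (p(H, d) = (H + d)/((2*H)) = (H + d)*(1/(2*H)) = (H + d)/(2*H))
(p(-5, -2) + k(R, 1))**2 = ((1/2)*(-5 - 2)/(-5) + 2*1)**2 = ((1/2)*(-1/5)*(-7) + 2)**2 = (7/10 + 2)**2 = (27/10)**2 = 729/100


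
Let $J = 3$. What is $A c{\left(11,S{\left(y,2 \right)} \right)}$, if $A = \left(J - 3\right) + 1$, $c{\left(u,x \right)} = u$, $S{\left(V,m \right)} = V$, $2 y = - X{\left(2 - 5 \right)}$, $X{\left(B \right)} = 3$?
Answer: $11$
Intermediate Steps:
$y = - \frac{3}{2}$ ($y = \frac{\left(-1\right) 3}{2} = \frac{1}{2} \left(-3\right) = - \frac{3}{2} \approx -1.5$)
$A = 1$ ($A = \left(3 - 3\right) + 1 = 0 + 1 = 1$)
$A c{\left(11,S{\left(y,2 \right)} \right)} = 1 \cdot 11 = 11$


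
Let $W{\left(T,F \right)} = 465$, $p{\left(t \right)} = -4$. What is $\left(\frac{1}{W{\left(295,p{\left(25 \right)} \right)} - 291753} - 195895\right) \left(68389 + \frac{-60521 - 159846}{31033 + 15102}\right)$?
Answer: $- \frac{45006205410252788657}{3359642970} \approx -1.3396 \cdot 10^{10}$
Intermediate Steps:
$\left(\frac{1}{W{\left(295,p{\left(25 \right)} \right)} - 291753} - 195895\right) \left(68389 + \frac{-60521 - 159846}{31033 + 15102}\right) = \left(\frac{1}{465 - 291753} - 195895\right) \left(68389 + \frac{-60521 - 159846}{31033 + 15102}\right) = \left(\frac{1}{-291288} - 195895\right) \left(68389 - \frac{220367}{46135}\right) = \left(- \frac{1}{291288} - 195895\right) \left(68389 - \frac{220367}{46135}\right) = - \frac{57061862761 \left(68389 - \frac{220367}{46135}\right)}{291288} = \left(- \frac{57061862761}{291288}\right) \frac{3154906148}{46135} = - \frac{45006205410252788657}{3359642970}$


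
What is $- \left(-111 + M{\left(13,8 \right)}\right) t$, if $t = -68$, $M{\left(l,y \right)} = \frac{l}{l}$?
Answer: $-7480$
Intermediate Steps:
$M{\left(l,y \right)} = 1$
$- \left(-111 + M{\left(13,8 \right)}\right) t = - \left(-111 + 1\right) \left(-68\right) = - \left(-110\right) \left(-68\right) = \left(-1\right) 7480 = -7480$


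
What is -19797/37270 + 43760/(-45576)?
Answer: -316650409/212327190 ≈ -1.4913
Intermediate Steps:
-19797/37270 + 43760/(-45576) = -19797*1/37270 + 43760*(-1/45576) = -19797/37270 - 5470/5697 = -316650409/212327190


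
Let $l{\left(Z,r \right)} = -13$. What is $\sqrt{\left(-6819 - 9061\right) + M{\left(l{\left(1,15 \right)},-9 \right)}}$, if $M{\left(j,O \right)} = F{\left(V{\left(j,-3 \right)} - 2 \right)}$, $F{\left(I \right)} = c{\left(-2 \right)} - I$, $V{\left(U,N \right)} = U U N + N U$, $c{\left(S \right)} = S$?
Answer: $2 i \sqrt{3853} \approx 124.15 i$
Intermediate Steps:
$V{\left(U,N \right)} = N U + N U^{2}$ ($V{\left(U,N \right)} = U^{2} N + N U = N U^{2} + N U = N U + N U^{2}$)
$F{\left(I \right)} = -2 - I$
$M{\left(j,O \right)} = 3 j \left(1 + j\right)$ ($M{\left(j,O \right)} = -2 - \left(- 3 j \left(1 + j\right) - 2\right) = -2 - \left(-2 - 3 j \left(1 + j\right)\right) = -2 + \left(2 + 3 j \left(1 + j\right)\right) = 3 j \left(1 + j\right)$)
$\sqrt{\left(-6819 - 9061\right) + M{\left(l{\left(1,15 \right)},-9 \right)}} = \sqrt{\left(-6819 - 9061\right) + 3 \left(-13\right) \left(1 - 13\right)} = \sqrt{\left(-6819 - 9061\right) + 3 \left(-13\right) \left(-12\right)} = \sqrt{-15880 + 468} = \sqrt{-15412} = 2 i \sqrt{3853}$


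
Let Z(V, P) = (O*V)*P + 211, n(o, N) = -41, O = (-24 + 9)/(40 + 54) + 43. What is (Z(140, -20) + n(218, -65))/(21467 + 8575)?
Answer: -2814905/705987 ≈ -3.9872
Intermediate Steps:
O = 4027/94 (O = -15/94 + 43 = 4027/94 ≈ 42.840)
Z(V, P) = 211 + 4027*P*V/94 (Z(V, P) = (4027*V/94)*P + 211 = 4027*P*V/94 + 211 = 211 + 4027*P*V/94)
(Z(140, -20) + n(218, -65))/(21467 + 8575) = ((211 + (4027/94)*(-20)*140) - 41)/(21467 + 8575) = ((211 - 5637800/47) - 41)/30042 = (-5627883/47 - 41)*(1/30042) = -5629810/47*1/30042 = -2814905/705987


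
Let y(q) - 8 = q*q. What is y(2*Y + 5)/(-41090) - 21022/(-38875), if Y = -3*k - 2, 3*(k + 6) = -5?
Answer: 155521621/319474750 ≈ 0.48680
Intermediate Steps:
k = -23/3 (k = -6 + (⅓)*(-5) = -6 - 5/3 = -23/3 ≈ -7.6667)
Y = 21 (Y = -3*(-23/3) - 2 = 23 - 2 = 21)
y(q) = 8 + q² (y(q) = 8 + q*q = 8 + q²)
y(2*Y + 5)/(-41090) - 21022/(-38875) = (8 + (2*21 + 5)²)/(-41090) - 21022/(-38875) = (8 + (42 + 5)²)*(-1/41090) - 21022*(-1/38875) = (8 + 47²)*(-1/41090) + 21022/38875 = (8 + 2209)*(-1/41090) + 21022/38875 = 2217*(-1/41090) + 21022/38875 = -2217/41090 + 21022/38875 = 155521621/319474750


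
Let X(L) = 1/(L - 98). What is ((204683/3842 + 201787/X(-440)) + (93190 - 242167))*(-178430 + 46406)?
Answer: 27570907710039636/1921 ≈ 1.4352e+13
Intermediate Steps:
X(L) = 1/(-98 + L)
((204683/3842 + 201787/X(-440)) + (93190 - 242167))*(-178430 + 46406) = ((204683/3842 + 201787/(1/(-98 - 440))) + (93190 - 242167))*(-178430 + 46406) = ((204683*(1/3842) + 201787/(1/(-538))) - 148977)*(-132024) = ((204683/3842 + 201787/(-1/538)) - 148977)*(-132024) = ((204683/3842 + 201787*(-538)) - 148977)*(-132024) = ((204683/3842 - 108561406) - 148977)*(-132024) = (-417092717169/3842 - 148977)*(-132024) = -417665086803/3842*(-132024) = 27570907710039636/1921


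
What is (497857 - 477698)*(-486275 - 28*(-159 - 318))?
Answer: -9533574121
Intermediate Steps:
(497857 - 477698)*(-486275 - 28*(-159 - 318)) = 20159*(-486275 - 28*(-477)) = 20159*(-486275 + 13356) = 20159*(-472919) = -9533574121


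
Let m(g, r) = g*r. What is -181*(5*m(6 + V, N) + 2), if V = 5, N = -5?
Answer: 49413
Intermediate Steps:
-181*(5*m(6 + V, N) + 2) = -181*(5*((6 + 5)*(-5)) + 2) = -181*(5*(11*(-5)) + 2) = -181*(5*(-55) + 2) = -181*(-275 + 2) = -181*(-273) = 49413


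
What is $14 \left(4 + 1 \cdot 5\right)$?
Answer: $126$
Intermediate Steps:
$14 \left(4 + 1 \cdot 5\right) = 14 \left(4 + 5\right) = 14 \cdot 9 = 126$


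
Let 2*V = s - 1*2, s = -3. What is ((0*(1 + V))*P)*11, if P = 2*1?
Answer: 0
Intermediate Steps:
P = 2
V = -5/2 (V = (-3 - 1*2)/2 = (-3 - 2)/2 = (½)*(-5) = -5/2 ≈ -2.5000)
((0*(1 + V))*P)*11 = ((0*(1 - 5/2))*2)*11 = ((0*(-3/2))*2)*11 = (0*2)*11 = 0*11 = 0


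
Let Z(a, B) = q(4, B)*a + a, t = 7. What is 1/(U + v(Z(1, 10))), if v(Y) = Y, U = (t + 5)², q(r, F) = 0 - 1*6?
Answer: 1/139 ≈ 0.0071942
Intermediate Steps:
q(r, F) = -6 (q(r, F) = 0 - 6 = -6)
Z(a, B) = -5*a (Z(a, B) = -6*a + a = -5*a)
U = 144 (U = (7 + 5)² = 12² = 144)
1/(U + v(Z(1, 10))) = 1/(144 - 5*1) = 1/(144 - 5) = 1/139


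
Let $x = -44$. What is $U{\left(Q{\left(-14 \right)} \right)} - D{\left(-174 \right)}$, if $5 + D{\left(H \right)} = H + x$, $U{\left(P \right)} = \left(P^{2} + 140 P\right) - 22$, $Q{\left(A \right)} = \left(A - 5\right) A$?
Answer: $108197$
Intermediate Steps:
$Q{\left(A \right)} = A \left(-5 + A\right)$ ($Q{\left(A \right)} = \left(A - 5\right) A = \left(-5 + A\right) A = A \left(-5 + A\right)$)
$U{\left(P \right)} = -22 + P^{2} + 140 P$
$D{\left(H \right)} = -49 + H$ ($D{\left(H \right)} = -5 + \left(H - 44\right) = -5 + \left(-44 + H\right) = -49 + H$)
$U{\left(Q{\left(-14 \right)} \right)} - D{\left(-174 \right)} = \left(-22 + \left(- 14 \left(-5 - 14\right)\right)^{2} + 140 \left(- 14 \left(-5 - 14\right)\right)\right) - \left(-49 - 174\right) = \left(-22 + \left(\left(-14\right) \left(-19\right)\right)^{2} + 140 \left(\left(-14\right) \left(-19\right)\right)\right) - -223 = \left(-22 + 266^{2} + 140 \cdot 266\right) + 223 = \left(-22 + 70756 + 37240\right) + 223 = 107974 + 223 = 108197$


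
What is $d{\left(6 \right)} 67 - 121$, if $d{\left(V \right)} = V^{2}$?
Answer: $2291$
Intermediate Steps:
$d{\left(6 \right)} 67 - 121 = 6^{2} \cdot 67 - 121 = 36 \cdot 67 - 121 = 2412 - 121 = 2291$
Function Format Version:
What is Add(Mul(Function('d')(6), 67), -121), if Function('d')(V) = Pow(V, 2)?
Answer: 2291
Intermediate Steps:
Add(Mul(Function('d')(6), 67), -121) = Add(Mul(Pow(6, 2), 67), -121) = Add(Mul(36, 67), -121) = Add(2412, -121) = 2291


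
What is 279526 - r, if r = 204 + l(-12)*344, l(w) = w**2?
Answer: 229786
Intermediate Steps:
r = 49740 (r = 204 + (-12)**2*344 = 204 + 144*344 = 204 + 49536 = 49740)
279526 - r = 279526 - 1*49740 = 279526 - 49740 = 229786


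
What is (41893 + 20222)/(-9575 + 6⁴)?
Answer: -62115/8279 ≈ -7.5027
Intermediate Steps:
(41893 + 20222)/(-9575 + 6⁴) = 62115/(-9575 + 1296) = 62115/(-8279) = 62115*(-1/8279) = -62115/8279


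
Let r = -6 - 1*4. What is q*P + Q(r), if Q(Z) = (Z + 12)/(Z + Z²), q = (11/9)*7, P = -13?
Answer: -556/5 ≈ -111.20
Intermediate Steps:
r = -10 (r = -6 - 4 = -10)
q = 77/9 (q = (11*(⅑))*7 = (11/9)*7 = 77/9 ≈ 8.5556)
Q(Z) = (12 + Z)/(Z + Z²)
q*P + Q(r) = (77/9)*(-13) + (12 - 10)/((-10)*(1 - 10)) = -1001/9 - ⅒*2/(-9) = -1001/9 - ⅒*(-⅑)*2 = -1001/9 + 1/45 = -556/5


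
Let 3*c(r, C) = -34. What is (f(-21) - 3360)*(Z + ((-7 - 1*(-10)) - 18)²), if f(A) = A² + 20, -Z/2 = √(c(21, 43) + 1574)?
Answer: -652275 + 23192*√879/3 ≈ -4.2308e+5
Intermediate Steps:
c(r, C) = -34/3 (c(r, C) = (⅓)*(-34) = -34/3)
Z = -8*√879/3 (Z = -2*√(-34/3 + 1574) = -8*√879/3 ≈ -79.061)
f(A) = 20 + A²
(f(-21) - 3360)*(Z + ((-7 - 1*(-10)) - 18)²) = ((20 + (-21)²) - 3360)*(-8*√879/3 + ((-7 - 1*(-10)) - 18)²) = ((20 + 441) - 3360)*(-8*√879/3 + ((-7 + 10) - 18)²) = (461 - 3360)*(-8*√879/3 + (3 - 18)²) = -2899*(-8*√879/3 + (-15)²) = -2899*(-8*√879/3 + 225) = -2899*(225 - 8*√879/3) = -652275 + 23192*√879/3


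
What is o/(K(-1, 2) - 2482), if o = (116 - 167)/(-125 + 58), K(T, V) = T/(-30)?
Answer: -1530/4988753 ≈ -0.00030669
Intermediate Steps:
K(T, V) = -T/30 (K(T, V) = T*(-1/30) = -T/30)
o = 51/67 (o = -51/(-67) = -51*(-1/67) = 51/67 ≈ 0.76119)
o/(K(-1, 2) - 2482) = (51/67)/(-1/30*(-1) - 2482) = (51/67)/(1/30 - 2482) = (51/67)/(-74459/30) = -30/74459*51/67 = -1530/4988753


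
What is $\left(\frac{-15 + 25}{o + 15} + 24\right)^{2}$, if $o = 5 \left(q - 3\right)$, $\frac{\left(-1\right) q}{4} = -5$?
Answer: $\frac{58081}{100} \approx 580.81$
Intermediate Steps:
$q = 20$ ($q = \left(-4\right) \left(-5\right) = 20$)
$o = 85$ ($o = 5 \left(20 - 3\right) = 5 \cdot 17 = 85$)
$\left(\frac{-15 + 25}{o + 15} + 24\right)^{2} = \left(\frac{-15 + 25}{85 + 15} + 24\right)^{2} = \left(\frac{10}{100} + 24\right)^{2} = \left(10 \cdot \frac{1}{100} + 24\right)^{2} = \left(\frac{1}{10} + 24\right)^{2} = \left(\frac{241}{10}\right)^{2} = \frac{58081}{100}$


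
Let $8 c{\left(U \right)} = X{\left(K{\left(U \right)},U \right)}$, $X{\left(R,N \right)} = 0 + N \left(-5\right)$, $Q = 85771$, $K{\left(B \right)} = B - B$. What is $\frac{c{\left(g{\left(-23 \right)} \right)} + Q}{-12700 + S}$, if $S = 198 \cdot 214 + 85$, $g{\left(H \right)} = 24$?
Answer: $\frac{85756}{29757} \approx 2.8819$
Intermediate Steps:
$K{\left(B \right)} = 0$
$S = 42457$ ($S = 42372 + 85 = 42457$)
$X{\left(R,N \right)} = - 5 N$ ($X{\left(R,N \right)} = 0 - 5 N = - 5 N$)
$c{\left(U \right)} = - \frac{5 U}{8}$ ($c{\left(U \right)} = \frac{\left(-5\right) U}{8} = - \frac{5 U}{8}$)
$\frac{c{\left(g{\left(-23 \right)} \right)} + Q}{-12700 + S} = \frac{\left(- \frac{5}{8}\right) 24 + 85771}{-12700 + 42457} = \frac{-15 + 85771}{29757} = 85756 \cdot \frac{1}{29757} = \frac{85756}{29757}$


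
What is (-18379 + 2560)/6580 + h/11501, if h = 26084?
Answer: -1471657/10810940 ≈ -0.13613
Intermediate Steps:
(-18379 + 2560)/6580 + h/11501 = (-18379 + 2560)/6580 + 26084/11501 = -15819*1/6580 + 26084*(1/11501) = -15819/6580 + 26084/11501 = -1471657/10810940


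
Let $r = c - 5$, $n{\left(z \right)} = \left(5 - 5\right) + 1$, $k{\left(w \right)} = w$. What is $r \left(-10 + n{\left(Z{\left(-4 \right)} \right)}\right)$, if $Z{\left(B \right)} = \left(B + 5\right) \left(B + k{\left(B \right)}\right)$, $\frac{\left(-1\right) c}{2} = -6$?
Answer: $-63$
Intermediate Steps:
$c = 12$ ($c = \left(-2\right) \left(-6\right) = 12$)
$Z{\left(B \right)} = 2 B \left(5 + B\right)$ ($Z{\left(B \right)} = \left(B + 5\right) \left(B + B\right) = \left(5 + B\right) 2 B = 2 B \left(5 + B\right)$)
$n{\left(z \right)} = 1$ ($n{\left(z \right)} = 0 + 1 = 1$)
$r = 7$ ($r = 12 - 5 = 7$)
$r \left(-10 + n{\left(Z{\left(-4 \right)} \right)}\right) = 7 \left(-10 + 1\right) = 7 \left(-9\right) = -63$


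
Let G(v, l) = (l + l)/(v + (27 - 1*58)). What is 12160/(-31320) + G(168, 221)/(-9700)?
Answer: -202165843/520264350 ≈ -0.38858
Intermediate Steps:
G(v, l) = 2*l/(-31 + v) (G(v, l) = (2*l)/(v + (27 - 58)) = (2*l)/(v - 31) = (2*l)/(-31 + v) = 2*l/(-31 + v))
12160/(-31320) + G(168, 221)/(-9700) = 12160/(-31320) + (2*221/(-31 + 168))/(-9700) = 12160*(-1/31320) + (2*221/137)*(-1/9700) = -304/783 + (2*221*(1/137))*(-1/9700) = -304/783 + (442/137)*(-1/9700) = -304/783 - 221/664450 = -202165843/520264350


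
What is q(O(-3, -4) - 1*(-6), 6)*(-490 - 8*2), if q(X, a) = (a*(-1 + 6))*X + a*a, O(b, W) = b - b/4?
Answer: -75141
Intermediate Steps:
O(b, W) = 3*b/4 (O(b, W) = b - b/4 = 3*b/4)
q(X, a) = a² + 5*X*a (q(X, a) = (a*5)*X + a² = (5*a)*X + a² = 5*X*a + a² = a² + 5*X*a)
q(O(-3, -4) - 1*(-6), 6)*(-490 - 8*2) = (6*(6 + 5*((¾)*(-3) - 1*(-6))))*(-490 - 8*2) = (6*(6 + 5*(-9/4 + 6)))*(-490 - 16) = (6*(6 + 5*(15/4)))*(-506) = (6*(6 + 75/4))*(-506) = (6*(99/4))*(-506) = (297/2)*(-506) = -75141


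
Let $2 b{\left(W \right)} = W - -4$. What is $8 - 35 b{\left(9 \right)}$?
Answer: $- \frac{439}{2} \approx -219.5$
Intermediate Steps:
$b{\left(W \right)} = 2 + \frac{W}{2}$ ($b{\left(W \right)} = \frac{W - -4}{2} = \frac{W + 4}{2} = \frac{4 + W}{2} = 2 + \frac{W}{2}$)
$8 - 35 b{\left(9 \right)} = 8 - 35 \left(2 + \frac{1}{2} \cdot 9\right) = 8 - 35 \left(2 + \frac{9}{2}\right) = 8 - \frac{455}{2} = - \frac{439}{2}$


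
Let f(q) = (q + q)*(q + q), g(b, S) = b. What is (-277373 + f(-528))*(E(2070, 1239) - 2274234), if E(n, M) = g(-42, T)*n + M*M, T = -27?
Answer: -692036639439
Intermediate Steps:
f(q) = 4*q**2 (f(q) = (2*q)*(2*q) = 4*q**2)
E(n, M) = M**2 - 42*n (E(n, M) = -42*n + M*M = -42*n + M**2 = M**2 - 42*n)
(-277373 + f(-528))*(E(2070, 1239) - 2274234) = (-277373 + 4*(-528)**2)*((1239**2 - 42*2070) - 2274234) = (-277373 + 4*278784)*((1535121 - 86940) - 2274234) = (-277373 + 1115136)*(1448181 - 2274234) = 837763*(-826053) = -692036639439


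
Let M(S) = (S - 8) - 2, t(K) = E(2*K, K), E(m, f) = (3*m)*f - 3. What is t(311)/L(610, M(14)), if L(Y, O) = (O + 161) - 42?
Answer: 193441/41 ≈ 4718.1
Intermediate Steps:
E(m, f) = -3 + 3*f*m (E(m, f) = 3*f*m - 3 = -3 + 3*f*m)
t(K) = -3 + 6*K² (t(K) = -3 + 3*K*(2*K) = -3 + 6*K²)
M(S) = -10 + S (M(S) = (-8 + S) - 2 = -10 + S)
L(Y, O) = 119 + O (L(Y, O) = (161 + O) - 42 = 119 + O)
t(311)/L(610, M(14)) = (-3 + 6*311²)/(119 + (-10 + 14)) = (-3 + 6*96721)/(119 + 4) = (-3 + 580326)/123 = 580323*(1/123) = 193441/41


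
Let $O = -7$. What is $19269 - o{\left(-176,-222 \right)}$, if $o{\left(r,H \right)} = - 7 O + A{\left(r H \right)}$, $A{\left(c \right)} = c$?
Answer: $-19852$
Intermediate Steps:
$o{\left(r,H \right)} = 49 + H r$ ($o{\left(r,H \right)} = \left(-7\right) \left(-7\right) + r H = 49 + H r$)
$19269 - o{\left(-176,-222 \right)} = 19269 - \left(49 - -39072\right) = 19269 - \left(49 + 39072\right) = 19269 - 39121 = -19852$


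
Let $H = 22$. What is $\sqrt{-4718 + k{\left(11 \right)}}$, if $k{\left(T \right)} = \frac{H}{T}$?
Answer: $6 i \sqrt{131} \approx 68.673 i$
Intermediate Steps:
$k{\left(T \right)} = \frac{22}{T}$
$\sqrt{-4718 + k{\left(11 \right)}} = \sqrt{-4718 + \frac{22}{11}} = \sqrt{-4718 + 22 \cdot \frac{1}{11}} = \sqrt{-4718 + 2} = \sqrt{-4716} = 6 i \sqrt{131}$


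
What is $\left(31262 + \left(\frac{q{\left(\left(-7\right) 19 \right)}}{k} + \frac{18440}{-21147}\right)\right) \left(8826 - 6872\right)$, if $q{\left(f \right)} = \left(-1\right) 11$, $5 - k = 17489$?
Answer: $\frac{1254718411877449}{20540786} \approx 6.1084 \cdot 10^{7}$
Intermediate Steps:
$k = -17484$ ($k = 5 - 17489 = -17484$)
$q{\left(f \right)} = -11$
$\left(31262 + \left(\frac{q{\left(\left(-7\right) 19 \right)}}{k} + \frac{18440}{-21147}\right)\right) \left(8826 - 6872\right) = \left(31262 + \left(- \frac{11}{-17484} + \frac{18440}{-21147}\right)\right) \left(8826 - 6872\right) = \left(31262 + \left(\left(-11\right) \left(- \frac{1}{17484}\right) + 18440 \left(- \frac{1}{21147}\right)\right)\right) 1954 = \left(31262 + \left(\frac{11}{17484} - \frac{18440}{21147}\right)\right) 1954 = \left(31262 - \frac{35796927}{41081572}\right) 1954 = \frac{1284256306937}{41081572} \cdot 1954 = \frac{1254718411877449}{20540786}$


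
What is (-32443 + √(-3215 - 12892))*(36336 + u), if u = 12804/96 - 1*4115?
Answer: -8397383905/8 + 258835*I*√16107/8 ≈ -1.0497e+9 + 4.1062e+6*I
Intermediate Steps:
u = -31853/8 (u = 12804*(1/96) - 4115 = 1067/8 - 4115 = -31853/8 ≈ -3981.6)
(-32443 + √(-3215 - 12892))*(36336 + u) = (-32443 + √(-3215 - 12892))*(36336 - 31853/8) = (-32443 + √(-16107))*(258835/8) = (-32443 + I*√16107)*(258835/8) = -8397383905/8 + 258835*I*√16107/8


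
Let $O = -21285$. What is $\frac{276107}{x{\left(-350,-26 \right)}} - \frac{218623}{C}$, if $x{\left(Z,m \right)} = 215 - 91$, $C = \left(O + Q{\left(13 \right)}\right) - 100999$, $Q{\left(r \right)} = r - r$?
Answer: $\frac{4223822205}{1895402} \approx 2228.5$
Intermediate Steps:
$Q{\left(r \right)} = 0$
$C = -122284$ ($C = \left(-21285 + 0\right) - 100999 = -21285 - 100999 = -122284$)
$x{\left(Z,m \right)} = 124$ ($x{\left(Z,m \right)} = 215 - 91 = 124$)
$\frac{276107}{x{\left(-350,-26 \right)}} - \frac{218623}{C} = \frac{276107}{124} - \frac{218623}{-122284} = 276107 \cdot \frac{1}{124} - - \frac{218623}{122284} = \frac{276107}{124} + \frac{218623}{122284} = \frac{4223822205}{1895402}$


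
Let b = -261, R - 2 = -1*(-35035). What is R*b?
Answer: -9144657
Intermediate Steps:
R = 35037 (R = 2 - 1*(-35035) = 2 + 35035 = 35037)
R*b = 35037*(-261) = -9144657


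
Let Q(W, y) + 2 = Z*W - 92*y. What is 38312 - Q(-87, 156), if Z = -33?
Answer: 49795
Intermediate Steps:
Q(W, y) = -2 - 92*y - 33*W (Q(W, y) = -2 + (-33*W - 92*y) = -2 + (-92*y - 33*W) = -2 - 92*y - 33*W)
38312 - Q(-87, 156) = 38312 - (-2 - 92*156 - 33*(-87)) = 38312 - (-2 - 14352 + 2871) = 38312 - 1*(-11483) = 38312 + 11483 = 49795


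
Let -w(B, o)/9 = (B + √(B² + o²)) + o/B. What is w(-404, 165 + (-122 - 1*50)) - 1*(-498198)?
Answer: 202740873/404 - 9*√163265 ≈ 4.9820e+5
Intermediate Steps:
w(B, o) = -9*B - 9*√(B² + o²) - 9*o/B (w(B, o) = -9*((B + √(B² + o²)) + o/B) = -9*(B + √(B² + o²) + o/B) = -9*B - 9*√(B² + o²) - 9*o/B)
w(-404, 165 + (-122 - 1*50)) - 1*(-498198) = 9*(-(165 + (-122 - 1*50)) - 1*(-404)*(-404 + √((-404)² + (165 + (-122 - 1*50))²)))/(-404) - 1*(-498198) = 9*(-1/404)*(-(165 + (-122 - 50)) - 1*(-404)*(-404 + √(163216 + (165 + (-122 - 50))²))) + 498198 = 9*(-1/404)*(-(165 - 172) - 1*(-404)*(-404 + √(163216 + (165 - 172)²))) + 498198 = 9*(-1/404)*(-1*(-7) - 1*(-404)*(-404 + √(163216 + (-7)²))) + 498198 = 9*(-1/404)*(7 - 1*(-404)*(-404 + √(163216 + 49))) + 498198 = 9*(-1/404)*(7 - 1*(-404)*(-404 + √163265)) + 498198 = 9*(-1/404)*(7 + (-163216 + 404*√163265)) + 498198 = 9*(-1/404)*(-163209 + 404*√163265) + 498198 = (1468881/404 - 9*√163265) + 498198 = 202740873/404 - 9*√163265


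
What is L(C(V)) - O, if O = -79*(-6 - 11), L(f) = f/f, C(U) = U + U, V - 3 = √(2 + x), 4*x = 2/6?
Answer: -1342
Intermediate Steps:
x = 1/12 (x = (2/6)/4 = (2*(⅙))/4 = (¼)*(⅓) = 1/12 ≈ 0.083333)
V = 3 + 5*√3/6 (V = 3 + √(2 + 1/12) = 3 + √(25/12) = 3 + 5*√3/6 ≈ 4.4434)
C(U) = 2*U
L(f) = 1
O = 1343 (O = -79*(-17) = 1343)
L(C(V)) - O = 1 - 1*1343 = 1 - 1343 = -1342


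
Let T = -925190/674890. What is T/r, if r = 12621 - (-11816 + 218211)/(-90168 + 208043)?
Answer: -311590775/2868270891892 ≈ -0.00010863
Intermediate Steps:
T = -92519/67489 (T = -925190*1/674890 = -92519/67489 ≈ -1.3709)
r = 297498796/23575 (r = 12621 - 206395/117875 = 12621 - 1*41279/23575 = 12621 - 41279/23575 = 297498796/23575 ≈ 12619.)
T/r = -92519/(67489*297498796/23575) = -92519/67489*23575/297498796 = -311590775/2868270891892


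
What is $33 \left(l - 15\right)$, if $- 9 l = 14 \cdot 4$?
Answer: $- \frac{2101}{3} \approx -700.33$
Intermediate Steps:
$l = - \frac{56}{9}$ ($l = - \frac{14 \cdot 4}{9} = \left(- \frac{1}{9}\right) 56 = - \frac{56}{9} \approx -6.2222$)
$33 \left(l - 15\right) = 33 \left(- \frac{56}{9} - 15\right) = 33 \left(- \frac{191}{9}\right) = - \frac{2101}{3}$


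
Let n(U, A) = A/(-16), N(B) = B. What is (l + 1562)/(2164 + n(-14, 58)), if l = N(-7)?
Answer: 12440/17283 ≈ 0.71978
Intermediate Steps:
l = -7
n(U, A) = -A/16 (n(U, A) = A*(-1/16) = -A/16)
(l + 1562)/(2164 + n(-14, 58)) = (-7 + 1562)/(2164 - 1/16*58) = 1555/(2164 - 29/8) = 1555/(17283/8) = 1555*(8/17283) = 12440/17283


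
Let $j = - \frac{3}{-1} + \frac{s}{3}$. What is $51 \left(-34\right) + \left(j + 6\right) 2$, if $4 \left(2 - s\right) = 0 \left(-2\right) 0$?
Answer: $- \frac{5144}{3} \approx -1714.7$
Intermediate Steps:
$s = 2$ ($s = 2 - \frac{0 \left(-2\right) 0}{4} = 2 - \frac{0 \cdot 0}{4} = 2 - 0 = 2 + 0 = 2$)
$j = \frac{11}{3}$ ($j = - \frac{3}{-1} + \frac{2}{3} = \left(-3\right) \left(-1\right) + 2 \cdot \frac{1}{3} = 3 + \frac{2}{3} = \frac{11}{3} \approx 3.6667$)
$51 \left(-34\right) + \left(j + 6\right) 2 = 51 \left(-34\right) + \left(\frac{11}{3} + 6\right) 2 = -1734 + \frac{29}{3} \cdot 2 = -1734 + \frac{58}{3} = - \frac{5144}{3}$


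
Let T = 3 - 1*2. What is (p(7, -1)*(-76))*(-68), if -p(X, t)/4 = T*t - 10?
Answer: 227392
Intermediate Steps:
T = 1 (T = 3 - 2 = 1)
p(X, t) = 40 - 4*t (p(X, t) = -4*(1*t - 10) = -4*(t - 10) = -4*(-10 + t) = 40 - 4*t)
(p(7, -1)*(-76))*(-68) = ((40 - 4*(-1))*(-76))*(-68) = ((40 + 4)*(-76))*(-68) = (44*(-76))*(-68) = -3344*(-68) = 227392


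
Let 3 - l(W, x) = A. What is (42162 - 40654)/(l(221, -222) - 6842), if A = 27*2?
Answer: -1508/6893 ≈ -0.21877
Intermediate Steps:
A = 54
l(W, x) = -51 (l(W, x) = 3 - 1*54 = 3 - 54 = -51)
(42162 - 40654)/(l(221, -222) - 6842) = (42162 - 40654)/(-51 - 6842) = 1508/(-6893) = 1508*(-1/6893) = -1508/6893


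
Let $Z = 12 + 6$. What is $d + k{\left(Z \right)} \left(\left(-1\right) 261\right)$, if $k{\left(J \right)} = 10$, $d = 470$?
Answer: $-2140$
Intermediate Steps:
$Z = 18$
$d + k{\left(Z \right)} \left(\left(-1\right) 261\right) = 470 + 10 \left(\left(-1\right) 261\right) = 470 + 10 \left(-261\right) = 470 - 2610 = -2140$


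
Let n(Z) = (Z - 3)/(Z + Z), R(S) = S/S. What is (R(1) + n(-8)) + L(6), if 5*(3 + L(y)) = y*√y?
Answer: -21/16 + 6*√6/5 ≈ 1.6269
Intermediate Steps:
R(S) = 1
n(Z) = (-3 + Z)/(2*Z) (n(Z) = (-3 + Z)/((2*Z)) = (-3 + Z)*(1/(2*Z)) = (-3 + Z)/(2*Z))
L(y) = -3 + y^(3/2)/5 (L(y) = -3 + (y*√y)/5 = -3 + y^(3/2)/5)
(R(1) + n(-8)) + L(6) = (1 + (½)*(-3 - 8)/(-8)) + (-3 + 6^(3/2)/5) = (1 + (½)*(-⅛)*(-11)) + (-3 + (6*√6)/5) = (1 + 11/16) + (-3 + 6*√6/5) = 27/16 + (-3 + 6*√6/5) = -21/16 + 6*√6/5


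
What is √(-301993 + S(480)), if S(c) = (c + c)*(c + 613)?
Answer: √747287 ≈ 864.46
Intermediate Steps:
S(c) = 2*c*(613 + c) (S(c) = (2*c)*(613 + c) = 2*c*(613 + c))
√(-301993 + S(480)) = √(-301993 + 2*480*(613 + 480)) = √(-301993 + 2*480*1093) = √(-301993 + 1049280) = √747287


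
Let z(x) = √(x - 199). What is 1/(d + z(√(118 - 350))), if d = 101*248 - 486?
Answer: 1/(24562 + √(-199 + 2*I*√58)) ≈ 4.0712e-5 - 2.34e-8*I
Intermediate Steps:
d = 24562 (d = 25048 - 486 = 24562)
z(x) = √(-199 + x)
1/(d + z(√(118 - 350))) = 1/(24562 + √(-199 + √(118 - 350))) = 1/(24562 + √(-199 + √(-232))) = 1/(24562 + √(-199 + 2*I*√58))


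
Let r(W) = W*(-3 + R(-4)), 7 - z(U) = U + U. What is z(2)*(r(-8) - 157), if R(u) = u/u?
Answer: -423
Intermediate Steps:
z(U) = 7 - 2*U (z(U) = 7 - (U + U) = 7 - 2*U)
R(u) = 1
r(W) = -2*W (r(W) = W*(-3 + 1) = W*(-2) = -2*W)
z(2)*(r(-8) - 157) = (7 - 2*2)*(-2*(-8) - 157) = (7 - 4)*(16 - 157) = 3*(-141) = -423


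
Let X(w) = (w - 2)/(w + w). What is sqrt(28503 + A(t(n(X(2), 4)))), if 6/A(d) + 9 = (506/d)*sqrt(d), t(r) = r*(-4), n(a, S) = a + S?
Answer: sqrt(117966346645239 + 195314988*I)/64333 ≈ 168.83 + 0.00013976*I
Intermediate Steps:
X(w) = (-2 + w)/(2*w) (X(w) = (-2 + w)/((2*w)) = (-2 + w)*(1/(2*w)) = (-2 + w)/(2*w))
n(a, S) = S + a
t(r) = -4*r
A(d) = 6/(-9 + 506/sqrt(d)) (A(d) = 6/(-9 + (506/d)*sqrt(d)) = 6/(-9 + 506/sqrt(d)))
sqrt(28503 + A(t(n(X(2), 4)))) = sqrt(28503 + 6*(-4*(4 + (1/2)*(-2 + 2)/2))/(-(-36)*(4 + (1/2)*(-2 + 2)/2) + 506*sqrt(-4*(4 + (1/2)*(-2 + 2)/2)))) = sqrt(28503 + 6*(-4*(4 + (1/2)*(1/2)*0))/(-(-36)*(4 + (1/2)*(1/2)*0) + 506*sqrt(-4*(4 + (1/2)*(1/2)*0)))) = sqrt(28503 + 6*(-4*(4 + 0))/(-(-36)*(4 + 0) + 506*sqrt(-4*(4 + 0)))) = sqrt(28503 + 6*(-4*4)/(-(-36)*4 + 506*sqrt(-4*4))) = sqrt(28503 + 6*(-16)/(-9*(-16) + 506*sqrt(-16))) = sqrt(28503 + 6*(-16)/(144 + 506*(4*I))) = sqrt(28503 + 6*(-16)/(144 + 2024*I)) = sqrt(28503 + 6*(-16)*((144 - 2024*I)/4117312)) = sqrt(28503 + (-216/64333 + 3036*I/64333)) = sqrt(1833683283/64333 + 3036*I/64333)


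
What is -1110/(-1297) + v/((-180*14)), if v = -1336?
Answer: 566249/408555 ≈ 1.3860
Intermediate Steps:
-1110/(-1297) + v/((-180*14)) = -1110/(-1297) - 1336/((-180*14)) = -1110*(-1/1297) - 1336/(-2520) = 1110/1297 - 1336*(-1/2520) = 1110/1297 + 167/315 = 566249/408555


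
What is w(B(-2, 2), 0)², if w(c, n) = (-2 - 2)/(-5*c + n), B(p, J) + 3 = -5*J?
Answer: 16/4225 ≈ 0.0037870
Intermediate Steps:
B(p, J) = -3 - 5*J
w(c, n) = -4/(n - 5*c)
w(B(-2, 2), 0)² = (4/(-1*0 + 5*(-3 - 5*2)))² = (4/(0 + 5*(-3 - 10)))² = (4/(0 + 5*(-13)))² = (4/(0 - 65))² = (4/(-65))² = (4*(-1/65))² = (-4/65)² = 16/4225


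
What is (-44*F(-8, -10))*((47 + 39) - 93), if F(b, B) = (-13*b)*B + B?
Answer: -323400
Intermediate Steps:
F(b, B) = B - 13*B*b (F(b, B) = -13*B*b + B = B - 13*B*b)
(-44*F(-8, -10))*((47 + 39) - 93) = (-(-440)*(1 - 13*(-8)))*((47 + 39) - 93) = (-(-440)*(1 + 104))*(86 - 93) = -(-440)*105*(-7) = -44*(-1050)*(-7) = 46200*(-7) = -323400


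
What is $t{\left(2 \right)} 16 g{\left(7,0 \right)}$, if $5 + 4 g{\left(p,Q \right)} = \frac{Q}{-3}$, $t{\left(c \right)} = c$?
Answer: $-40$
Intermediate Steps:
$g{\left(p,Q \right)} = - \frac{5}{4} - \frac{Q}{12}$ ($g{\left(p,Q \right)} = - \frac{5}{4} + \frac{Q \frac{1}{-3}}{4} = - \frac{5}{4} + \frac{Q \left(- \frac{1}{3}\right)}{4} = - \frac{5}{4} + \frac{\left(- \frac{1}{3}\right) Q}{4} = - \frac{5}{4} - \frac{Q}{12}$)
$t{\left(2 \right)} 16 g{\left(7,0 \right)} = 2 \cdot 16 \left(- \frac{5}{4} - 0\right) = 32 \left(- \frac{5}{4} + 0\right) = 32 \left(- \frac{5}{4}\right) = -40$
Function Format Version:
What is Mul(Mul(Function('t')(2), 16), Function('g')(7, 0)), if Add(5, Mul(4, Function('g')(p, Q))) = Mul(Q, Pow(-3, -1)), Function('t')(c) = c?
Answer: -40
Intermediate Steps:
Function('g')(p, Q) = Add(Rational(-5, 4), Mul(Rational(-1, 12), Q)) (Function('g')(p, Q) = Add(Rational(-5, 4), Mul(Rational(1, 4), Mul(Q, Pow(-3, -1)))) = Add(Rational(-5, 4), Mul(Rational(1, 4), Mul(Q, Rational(-1, 3)))) = Add(Rational(-5, 4), Mul(Rational(1, 4), Mul(Rational(-1, 3), Q))) = Add(Rational(-5, 4), Mul(Rational(-1, 12), Q)))
Mul(Mul(Function('t')(2), 16), Function('g')(7, 0)) = Mul(Mul(2, 16), Add(Rational(-5, 4), Mul(Rational(-1, 12), 0))) = Mul(32, Add(Rational(-5, 4), 0)) = Mul(32, Rational(-5, 4)) = -40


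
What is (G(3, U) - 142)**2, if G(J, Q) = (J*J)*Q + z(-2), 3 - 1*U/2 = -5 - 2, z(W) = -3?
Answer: 1225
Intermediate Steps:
U = 20 (U = 6 - 2*(-5 - 2) = 6 - 2*(-7) = 6 + 14 = 20)
G(J, Q) = -3 + Q*J**2 (G(J, Q) = (J*J)*Q - 3 = J**2*Q - 3 = Q*J**2 - 3 = -3 + Q*J**2)
(G(3, U) - 142)**2 = ((-3 + 20*3**2) - 142)**2 = ((-3 + 20*9) - 142)**2 = ((-3 + 180) - 142)**2 = (177 - 142)**2 = 35**2 = 1225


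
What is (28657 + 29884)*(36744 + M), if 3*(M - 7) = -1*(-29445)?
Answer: 2726020206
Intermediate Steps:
M = 9822 (M = 7 + (-1*(-29445))/3 = 7 + (⅓)*29445 = 7 + 9815 = 9822)
(28657 + 29884)*(36744 + M) = (28657 + 29884)*(36744 + 9822) = 58541*46566 = 2726020206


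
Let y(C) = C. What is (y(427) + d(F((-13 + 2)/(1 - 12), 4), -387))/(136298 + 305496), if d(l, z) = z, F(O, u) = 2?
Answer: 20/220897 ≈ 9.0540e-5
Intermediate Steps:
(y(427) + d(F((-13 + 2)/(1 - 12), 4), -387))/(136298 + 305496) = (427 - 387)/(136298 + 305496) = 40/441794 = 40*(1/441794) = 20/220897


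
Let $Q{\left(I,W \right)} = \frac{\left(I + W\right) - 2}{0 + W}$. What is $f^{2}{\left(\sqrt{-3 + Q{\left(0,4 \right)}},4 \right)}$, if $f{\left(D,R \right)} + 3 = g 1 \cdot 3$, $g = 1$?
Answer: $0$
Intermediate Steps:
$Q{\left(I,W \right)} = \frac{-2 + I + W}{W}$
$f{\left(D,R \right)} = 0$ ($f{\left(D,R \right)} = -3 + 1 \cdot 1 \cdot 3 = -3 + 1 \cdot 3 = -3 + 3 = 0$)
$f^{2}{\left(\sqrt{-3 + Q{\left(0,4 \right)}},4 \right)} = 0^{2} = 0$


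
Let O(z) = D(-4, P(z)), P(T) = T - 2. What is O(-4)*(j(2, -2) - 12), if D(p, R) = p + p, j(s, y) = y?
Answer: 112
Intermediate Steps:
P(T) = -2 + T
D(p, R) = 2*p
O(z) = -8 (O(z) = 2*(-4) = -8)
O(-4)*(j(2, -2) - 12) = -8*(-2 - 12) = -8*(-14) = 112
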